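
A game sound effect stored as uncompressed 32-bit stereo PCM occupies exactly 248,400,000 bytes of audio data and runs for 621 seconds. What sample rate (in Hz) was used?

50,000 Hz

Bytes = sample_rate × seconds × bytes_per_sample × channels.
sample_rate = 248,400,000 / (621 × 4 × 2) = 248,400,000 / 4,968 = 50,000 Hz.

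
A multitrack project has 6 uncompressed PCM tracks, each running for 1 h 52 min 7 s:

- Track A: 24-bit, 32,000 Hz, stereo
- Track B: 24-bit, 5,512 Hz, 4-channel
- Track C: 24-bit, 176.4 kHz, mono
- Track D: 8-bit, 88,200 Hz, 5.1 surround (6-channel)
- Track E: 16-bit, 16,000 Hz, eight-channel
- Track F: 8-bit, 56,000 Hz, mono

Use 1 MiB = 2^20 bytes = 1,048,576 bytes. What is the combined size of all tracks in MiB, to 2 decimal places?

10447.71 MiB

1 h 52 min 7 s = 6,727 s.
Track A: 32,000 × 6,727 × 3 × 2 = 1,291,584,000 bytes.
Track B: 5,512 × 6,727 × 3 × 4 = 444,950,688 bytes.
Track C: 176,400 × 6,727 × 3 × 1 = 3,559,928,400 bytes.
Track D: 88,200 × 6,727 × 1 × 6 = 3,559,928,400 bytes.
Track E: 16,000 × 6,727 × 2 × 8 = 1,722,112,000 bytes.
Track F: 56,000 × 6,727 × 1 × 1 = 376,712,000 bytes.
Total = 10,955,215,488 bytes = 10447.71 MiB.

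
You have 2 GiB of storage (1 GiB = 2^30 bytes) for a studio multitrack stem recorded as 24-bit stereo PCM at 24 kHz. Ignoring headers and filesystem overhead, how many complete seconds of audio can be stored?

14,913 seconds

Uncompressed byte rate = 24,000 × 3 × 2 = 144,000 bytes/s.
Capacity = 2 × 1,073,741,824 = 2,147,483,648 bytes.
2,147,483,648 / 144,000 ≈ 14913.08 s → 14,913 seconds.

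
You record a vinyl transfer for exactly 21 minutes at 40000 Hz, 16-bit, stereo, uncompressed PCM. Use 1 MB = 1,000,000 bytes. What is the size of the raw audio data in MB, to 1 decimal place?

201.6 MB

Duration = exactly 21 minutes = 1,260 s.
Bytes = 40,000 samples/s × 1,260 s × 2 bytes/sample × 2 ch = 201,600,000 bytes.
201,600,000 / 1,000,000 = 201.6 MB.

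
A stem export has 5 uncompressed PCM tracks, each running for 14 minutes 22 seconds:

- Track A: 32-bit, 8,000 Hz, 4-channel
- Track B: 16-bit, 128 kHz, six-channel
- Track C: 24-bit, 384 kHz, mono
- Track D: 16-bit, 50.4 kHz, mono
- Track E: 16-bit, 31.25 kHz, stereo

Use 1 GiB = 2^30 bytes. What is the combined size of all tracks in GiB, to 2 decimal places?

14 minutes 22 seconds = 862 s.
Track A: 8,000 × 862 × 4 × 4 = 110,336,000 bytes.
Track B: 128,000 × 862 × 2 × 6 = 1,324,032,000 bytes.
Track C: 384,000 × 862 × 3 × 1 = 993,024,000 bytes.
Track D: 50,400 × 862 × 2 × 1 = 86,889,600 bytes.
Track E: 31,250 × 862 × 2 × 2 = 107,750,000 bytes.
Total = 2,622,031,600 bytes = 2.44 GiB.

2.44 GiB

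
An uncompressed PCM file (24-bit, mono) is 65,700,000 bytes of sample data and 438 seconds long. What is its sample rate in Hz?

50,000 Hz

Bytes = sample_rate × seconds × bytes_per_sample × channels.
sample_rate = 65,700,000 / (438 × 3 × 1) = 65,700,000 / 1,314 = 50,000 Hz.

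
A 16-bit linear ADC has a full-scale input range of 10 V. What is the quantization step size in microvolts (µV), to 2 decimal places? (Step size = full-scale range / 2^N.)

10 V / 2^16 = 10 / 65,536 V = 152.59 µV.

152.59 µV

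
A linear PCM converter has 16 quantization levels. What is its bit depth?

log2(16) = 4.

4 bits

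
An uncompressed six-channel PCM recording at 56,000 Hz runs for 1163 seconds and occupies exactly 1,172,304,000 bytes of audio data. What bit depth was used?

24 bits

Bytes per sample = 1,172,304,000 / (56,000 × 1,163 × 6) = 1,172,304,000 / 390,768,000 = 3.
Bit depth = 3 × 8 = 24 bits.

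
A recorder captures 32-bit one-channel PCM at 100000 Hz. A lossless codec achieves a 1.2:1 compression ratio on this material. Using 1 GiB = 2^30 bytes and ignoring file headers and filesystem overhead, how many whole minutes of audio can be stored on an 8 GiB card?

429 minutes

Uncompressed byte rate = 100,000 × 4 × 1 = 400,000 bytes/s.
After 1.2:1 compression, effective rate ≈ 333333.33 bytes/s.
Capacity = 8 × 1,073,741,824 = 8,589,934,592 bytes.
8,589,934,592 / effective rate ≈ 25769.8 s → 429 minutes.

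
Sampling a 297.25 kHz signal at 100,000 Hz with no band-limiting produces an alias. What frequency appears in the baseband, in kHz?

2.75 kHz

Nyquist = 100,000/2 = 50,000 Hz; 297,250 Hz exceeds it.
Alias = |297,250 − 3×100,000| = |297,250 − 300,000| = 2,750 Hz = 2.75 kHz.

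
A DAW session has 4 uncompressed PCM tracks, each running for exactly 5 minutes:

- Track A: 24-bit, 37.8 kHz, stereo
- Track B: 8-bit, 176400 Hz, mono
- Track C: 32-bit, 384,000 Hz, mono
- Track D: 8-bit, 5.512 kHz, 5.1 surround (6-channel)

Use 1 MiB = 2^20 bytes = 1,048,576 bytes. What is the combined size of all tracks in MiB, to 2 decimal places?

exactly 5 minutes = 300 s.
Track A: 37,800 × 300 × 3 × 2 = 68,040,000 bytes.
Track B: 176,400 × 300 × 1 × 1 = 52,920,000 bytes.
Track C: 384,000 × 300 × 4 × 1 = 460,800,000 bytes.
Track D: 5,512 × 300 × 1 × 6 = 9,921,600 bytes.
Total = 591,681,600 bytes = 564.27 MiB.

564.27 MiB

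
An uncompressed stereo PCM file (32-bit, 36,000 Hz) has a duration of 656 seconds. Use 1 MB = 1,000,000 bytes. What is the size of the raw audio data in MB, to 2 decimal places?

188.93 MB

Bytes = 36,000 samples/s × 656 s × 4 bytes/sample × 2 ch = 188,928,000 bytes.
188,928,000 / 1,000,000 = 188.93 MB.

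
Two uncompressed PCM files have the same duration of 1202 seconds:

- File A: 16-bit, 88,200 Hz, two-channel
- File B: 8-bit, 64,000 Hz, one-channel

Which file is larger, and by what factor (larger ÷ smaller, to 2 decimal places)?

File A, by a factor of 5.51

File A: 88,200 × 2 × 2 = 352,800 bytes/s.
File B: 64,000 × 1 × 1 = 64,000 bytes/s.
File A is larger; ratio = 424,065,600 / 76,928,000 = 5.51.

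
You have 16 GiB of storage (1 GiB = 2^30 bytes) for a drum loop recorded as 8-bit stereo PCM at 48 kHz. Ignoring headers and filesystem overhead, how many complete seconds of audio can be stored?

178,956 seconds

Uncompressed byte rate = 48,000 × 1 × 2 = 96,000 bytes/s.
Capacity = 16 × 1,073,741,824 = 17,179,869,184 bytes.
17,179,869,184 / 96,000 ≈ 178956.97 s → 178,956 seconds.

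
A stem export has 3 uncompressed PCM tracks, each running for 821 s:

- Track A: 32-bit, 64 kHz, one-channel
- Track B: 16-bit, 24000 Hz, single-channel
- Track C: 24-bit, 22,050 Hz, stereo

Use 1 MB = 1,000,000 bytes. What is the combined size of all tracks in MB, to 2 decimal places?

Track A: 64,000 × 821 × 4 × 1 = 210,176,000 bytes.
Track B: 24,000 × 821 × 2 × 1 = 39,408,000 bytes.
Track C: 22,050 × 821 × 3 × 2 = 108,618,300 bytes.
Total = 358,202,300 bytes = 358.20 MB.

358.20 MB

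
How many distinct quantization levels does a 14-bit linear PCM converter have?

16,384 levels

2^14 = 16,384.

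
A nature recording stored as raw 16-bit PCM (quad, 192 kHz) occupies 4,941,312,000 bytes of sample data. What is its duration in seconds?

Byte rate = 192,000 × 2 × 4 = 1,536,000 bytes/s.
Duration = 4,941,312,000 / 1,536,000 = 3,217 s.

3,217 seconds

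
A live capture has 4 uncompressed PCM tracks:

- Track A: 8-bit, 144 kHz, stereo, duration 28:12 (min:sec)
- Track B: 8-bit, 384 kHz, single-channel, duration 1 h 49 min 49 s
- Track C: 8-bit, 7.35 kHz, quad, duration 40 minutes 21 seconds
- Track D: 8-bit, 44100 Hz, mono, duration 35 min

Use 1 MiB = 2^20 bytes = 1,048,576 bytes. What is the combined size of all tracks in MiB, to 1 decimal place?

3033.9 MiB

Track A: 28:12 (min:sec) = 1,692 s; 144,000 × 1,692 × 1 × 2 = 487,296,000 bytes.
Track B: 1 h 49 min 49 s = 6,589 s; 384,000 × 6,589 × 1 × 1 = 2,530,176,000 bytes.
Track C: 40 minutes 21 seconds = 2,421 s; 7,350 × 2,421 × 1 × 4 = 71,177,400 bytes.
Track D: 35 min = 2,100 s; 44,100 × 2,100 × 1 × 1 = 92,610,000 bytes.
Total = 3,181,259,400 bytes = 3033.9 MiB.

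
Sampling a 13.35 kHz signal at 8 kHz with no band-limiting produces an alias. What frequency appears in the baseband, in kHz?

2.65 kHz

Nyquist = 8,000/2 = 4,000 Hz; 13,350 Hz exceeds it.
Alias = |13,350 − 2×8,000| = |13,350 − 16,000| = 2,650 Hz = 2.65 kHz.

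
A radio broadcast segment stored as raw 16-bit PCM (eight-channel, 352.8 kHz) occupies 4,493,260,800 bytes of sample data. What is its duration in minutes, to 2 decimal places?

Byte rate = 352,800 × 2 × 8 = 5,644,800 bytes/s.
Duration = 4,493,260,800 / 5,644,800 = 796 s.
796 s / 60 = 13.27 minutes.

13.27 minutes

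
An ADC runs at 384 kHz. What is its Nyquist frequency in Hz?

Nyquist frequency = sample rate / 2 = 384,000 / 2 = 192,000 Hz.

192,000 Hz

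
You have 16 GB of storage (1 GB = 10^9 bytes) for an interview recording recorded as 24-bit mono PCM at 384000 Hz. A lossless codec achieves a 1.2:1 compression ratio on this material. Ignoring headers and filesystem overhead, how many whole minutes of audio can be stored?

277 minutes

Uncompressed byte rate = 384,000 × 3 × 1 = 1,152,000 bytes/s.
After 1.2:1 compression, effective rate ≈ 960000 bytes/s.
Capacity = 16 × 1,000,000,000 = 16,000,000,000 bytes.
16,000,000,000 / effective rate ≈ 16666.67 s → 277 minutes.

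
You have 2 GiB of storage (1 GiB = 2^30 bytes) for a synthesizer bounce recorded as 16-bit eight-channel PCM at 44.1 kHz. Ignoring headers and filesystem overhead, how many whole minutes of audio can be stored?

50 minutes

Uncompressed byte rate = 44,100 × 2 × 8 = 705,600 bytes/s.
Capacity = 2 × 1,073,741,824 = 2,147,483,648 bytes.
2,147,483,648 / 705,600 ≈ 3043.49 s → 50 minutes.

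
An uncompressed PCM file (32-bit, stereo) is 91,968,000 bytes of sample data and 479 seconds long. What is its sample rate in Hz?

24,000 Hz

Bytes = sample_rate × seconds × bytes_per_sample × channels.
sample_rate = 91,968,000 / (479 × 4 × 2) = 91,968,000 / 3,832 = 24,000 Hz.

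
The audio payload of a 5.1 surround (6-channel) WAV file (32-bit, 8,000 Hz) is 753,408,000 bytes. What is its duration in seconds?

3,924 seconds

Byte rate = 8,000 × 4 × 6 = 192,000 bytes/s.
Duration = 753,408,000 / 192,000 = 3,924 s.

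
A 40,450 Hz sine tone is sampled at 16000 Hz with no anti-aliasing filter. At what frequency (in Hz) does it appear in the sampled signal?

Nyquist = 16,000/2 = 8,000 Hz; 40,450 Hz exceeds it.
Alias = |40,450 − 3×16,000| = |40,450 − 48,000| = 7,550 Hz.

7,550 Hz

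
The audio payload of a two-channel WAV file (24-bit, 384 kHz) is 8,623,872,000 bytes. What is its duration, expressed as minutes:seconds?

Byte rate = 384,000 × 3 × 2 = 2,304,000 bytes/s.
Duration = 8,623,872,000 / 2,304,000 = 3,743 s.
3,743 s = 62:23.

62:23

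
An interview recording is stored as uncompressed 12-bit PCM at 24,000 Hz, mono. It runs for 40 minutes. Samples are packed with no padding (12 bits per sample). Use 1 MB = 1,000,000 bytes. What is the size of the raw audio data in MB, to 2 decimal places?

Duration = 40 minutes = 2,400 s.
Bits = 24,000 × 2,400 × 12 × 1 = 691,200,000 bits = 86,400,000 bytes.
86,400,000 / 1,000,000 = 86.40 MB.

86.40 MB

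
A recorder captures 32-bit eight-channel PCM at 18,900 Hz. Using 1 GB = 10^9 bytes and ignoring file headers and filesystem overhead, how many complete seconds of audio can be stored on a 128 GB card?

211,640 seconds

Uncompressed byte rate = 18,900 × 4 × 8 = 604,800 bytes/s.
Capacity = 128 × 1,000,000,000 = 128,000,000,000 bytes.
128,000,000,000 / 604,800 ≈ 211640.21 s → 211,640 seconds.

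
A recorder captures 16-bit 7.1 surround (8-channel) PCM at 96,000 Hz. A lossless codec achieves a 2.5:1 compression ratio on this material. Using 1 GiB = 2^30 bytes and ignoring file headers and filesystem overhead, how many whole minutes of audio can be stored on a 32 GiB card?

Uncompressed byte rate = 96,000 × 2 × 8 = 1,536,000 bytes/s.
After 2.5:1 compression, effective rate ≈ 614400 bytes/s.
Capacity = 32 × 1,073,741,824 = 34,359,738,368 bytes.
34,359,738,368 / effective rate ≈ 55924.05 s → 932 minutes.

932 minutes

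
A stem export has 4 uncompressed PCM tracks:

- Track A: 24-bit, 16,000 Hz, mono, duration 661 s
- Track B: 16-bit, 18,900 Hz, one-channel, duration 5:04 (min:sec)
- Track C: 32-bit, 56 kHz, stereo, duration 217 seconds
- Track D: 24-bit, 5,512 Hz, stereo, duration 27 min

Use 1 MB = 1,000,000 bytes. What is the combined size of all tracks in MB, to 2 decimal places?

194.01 MB

Track A: 16,000 × 661 × 3 × 1 = 31,728,000 bytes.
Track B: 5:04 (min:sec) = 304 s; 18,900 × 304 × 2 × 1 = 11,491,200 bytes.
Track C: 56,000 × 217 × 4 × 2 = 97,216,000 bytes.
Track D: 27 min = 1,620 s; 5,512 × 1,620 × 3 × 2 = 53,576,640 bytes.
Total = 194,011,840 bytes = 194.01 MB.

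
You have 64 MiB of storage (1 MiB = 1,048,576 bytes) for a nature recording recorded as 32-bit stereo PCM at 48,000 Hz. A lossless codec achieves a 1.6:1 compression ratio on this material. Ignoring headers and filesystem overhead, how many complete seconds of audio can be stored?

279 seconds

Uncompressed byte rate = 48,000 × 4 × 2 = 384,000 bytes/s.
After 1.6:1 compression, effective rate ≈ 240000 bytes/s.
Capacity = 64 × 1,048,576 = 67,108,864 bytes.
67,108,864 / effective rate ≈ 279.62 s → 279 seconds.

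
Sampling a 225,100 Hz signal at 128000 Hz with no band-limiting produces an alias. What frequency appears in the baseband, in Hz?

30,900 Hz

Nyquist = 128,000/2 = 64,000 Hz; 225,100 Hz exceeds it.
Alias = |225,100 − 2×128,000| = |225,100 − 256,000| = 30,900 Hz.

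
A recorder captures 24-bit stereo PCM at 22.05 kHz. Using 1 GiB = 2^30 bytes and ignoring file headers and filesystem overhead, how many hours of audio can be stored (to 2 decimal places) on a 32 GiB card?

Uncompressed byte rate = 22,050 × 3 × 2 = 132,300 bytes/s.
Capacity = 32 × 1,073,741,824 = 34,359,738,368 bytes.
34,359,738,368 / 132,300 ≈ 259710.8 s → 72.14 hours.

72.14 hours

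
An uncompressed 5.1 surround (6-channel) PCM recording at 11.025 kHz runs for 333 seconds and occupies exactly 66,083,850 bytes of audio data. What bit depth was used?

24 bits

Bytes per sample = 66,083,850 / (11,025 × 333 × 6) = 66,083,850 / 22,027,950 = 3.
Bit depth = 3 × 8 = 24 bits.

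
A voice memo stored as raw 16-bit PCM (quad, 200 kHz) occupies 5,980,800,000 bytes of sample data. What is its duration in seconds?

3,738 seconds

Byte rate = 200,000 × 2 × 4 = 1,600,000 bytes/s.
Duration = 5,980,800,000 / 1,600,000 = 3,738 s.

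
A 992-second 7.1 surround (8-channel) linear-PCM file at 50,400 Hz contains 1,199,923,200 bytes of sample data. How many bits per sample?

Bytes per sample = 1,199,923,200 / (50,400 × 992 × 8) = 1,199,923,200 / 399,974,400 = 3.
Bit depth = 3 × 8 = 24 bits.

24 bits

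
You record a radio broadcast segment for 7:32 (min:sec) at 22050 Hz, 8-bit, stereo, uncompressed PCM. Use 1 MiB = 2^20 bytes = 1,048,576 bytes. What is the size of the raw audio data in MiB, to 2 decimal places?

19.01 MiB

Duration = 7:32 (min:sec) = 452 s.
Bytes = 22,050 samples/s × 452 s × 1 bytes/sample × 2 ch = 19,933,200 bytes.
19,933,200 / 1,048,576 = 19.01 MiB.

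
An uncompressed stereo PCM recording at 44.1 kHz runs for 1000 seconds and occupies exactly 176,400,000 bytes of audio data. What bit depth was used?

16 bits

Bytes per sample = 176,400,000 / (44,100 × 1,000 × 2) = 176,400,000 / 88,200,000 = 2.
Bit depth = 2 × 8 = 16 bits.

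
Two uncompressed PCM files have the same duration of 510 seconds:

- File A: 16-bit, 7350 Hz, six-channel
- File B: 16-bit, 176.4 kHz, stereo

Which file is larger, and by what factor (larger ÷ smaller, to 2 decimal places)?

File A: 7,350 × 2 × 6 = 88,200 bytes/s.
File B: 176,400 × 2 × 2 = 705,600 bytes/s.
File B is larger; ratio = 359,856,000 / 44,982,000 = 8.00.

File B, by a factor of 8.00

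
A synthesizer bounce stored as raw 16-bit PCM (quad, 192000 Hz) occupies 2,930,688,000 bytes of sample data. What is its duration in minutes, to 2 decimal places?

Byte rate = 192,000 × 2 × 4 = 1,536,000 bytes/s.
Duration = 2,930,688,000 / 1,536,000 = 1,908 s.
1,908 s / 60 = 31.80 minutes.

31.80 minutes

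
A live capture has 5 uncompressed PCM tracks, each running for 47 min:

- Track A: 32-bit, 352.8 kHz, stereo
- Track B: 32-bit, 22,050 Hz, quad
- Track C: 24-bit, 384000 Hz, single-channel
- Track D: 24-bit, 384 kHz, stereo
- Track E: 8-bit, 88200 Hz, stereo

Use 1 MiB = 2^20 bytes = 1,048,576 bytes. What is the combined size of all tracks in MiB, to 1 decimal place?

47 min = 2,820 s.
Track A: 352,800 × 2,820 × 4 × 2 = 7,959,168,000 bytes.
Track B: 22,050 × 2,820 × 4 × 4 = 994,896,000 bytes.
Track C: 384,000 × 2,820 × 3 × 1 = 3,248,640,000 bytes.
Track D: 384,000 × 2,820 × 3 × 2 = 6,497,280,000 bytes.
Track E: 88,200 × 2,820 × 1 × 2 = 497,448,000 bytes.
Total = 19,197,432,000 bytes = 18308.1 MiB.

18308.1 MiB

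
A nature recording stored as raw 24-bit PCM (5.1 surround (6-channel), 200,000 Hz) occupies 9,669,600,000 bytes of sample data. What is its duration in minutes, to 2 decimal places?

44.77 minutes

Byte rate = 200,000 × 3 × 6 = 3,600,000 bytes/s.
Duration = 9,669,600,000 / 3,600,000 = 2,686 s.
2,686 s / 60 = 44.77 minutes.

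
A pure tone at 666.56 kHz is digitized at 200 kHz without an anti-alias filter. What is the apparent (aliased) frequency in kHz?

66.56 kHz

Nyquist = 200,000/2 = 100,000 Hz; 666,560 Hz exceeds it.
Alias = |666,560 − 3×200,000| = |666,560 − 600,000| = 66,560 Hz = 66.56 kHz.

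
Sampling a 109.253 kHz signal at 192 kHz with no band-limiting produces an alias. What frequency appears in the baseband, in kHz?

Nyquist = 192,000/2 = 96,000 Hz; 109,253 Hz exceeds it.
Alias = |109,253 − 1×192,000| = |109,253 − 192,000| = 82,747 Hz = 82.747 kHz.

82.747 kHz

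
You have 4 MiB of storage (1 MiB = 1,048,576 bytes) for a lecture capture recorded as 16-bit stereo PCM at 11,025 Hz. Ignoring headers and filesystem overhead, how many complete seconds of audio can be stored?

Uncompressed byte rate = 11,025 × 2 × 2 = 44,100 bytes/s.
Capacity = 4 × 1,048,576 = 4,194,304 bytes.
4,194,304 / 44,100 ≈ 95.11 s → 95 seconds.

95 seconds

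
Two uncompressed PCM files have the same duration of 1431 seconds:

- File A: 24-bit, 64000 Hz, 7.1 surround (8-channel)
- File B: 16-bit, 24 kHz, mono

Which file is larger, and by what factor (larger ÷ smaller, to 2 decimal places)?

File A: 64,000 × 3 × 8 = 1,536,000 bytes/s.
File B: 24,000 × 2 × 1 = 48,000 bytes/s.
File A is larger; ratio = 2,198,016,000 / 68,688,000 = 32.00.

File A, by a factor of 32.00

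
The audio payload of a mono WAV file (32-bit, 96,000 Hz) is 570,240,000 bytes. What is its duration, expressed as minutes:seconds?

24:45

Byte rate = 96,000 × 4 × 1 = 384,000 bytes/s.
Duration = 570,240,000 / 384,000 = 1,485 s.
1,485 s = 24:45.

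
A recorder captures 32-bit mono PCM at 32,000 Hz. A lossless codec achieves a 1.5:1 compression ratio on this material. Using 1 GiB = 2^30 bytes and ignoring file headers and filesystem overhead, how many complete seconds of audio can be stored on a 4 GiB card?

50,331 seconds

Uncompressed byte rate = 32,000 × 4 × 1 = 128,000 bytes/s.
After 1.5:1 compression, effective rate ≈ 85333.33 bytes/s.
Capacity = 4 × 1,073,741,824 = 4,294,967,296 bytes.
4,294,967,296 / effective rate ≈ 50331.65 s → 50,331 seconds.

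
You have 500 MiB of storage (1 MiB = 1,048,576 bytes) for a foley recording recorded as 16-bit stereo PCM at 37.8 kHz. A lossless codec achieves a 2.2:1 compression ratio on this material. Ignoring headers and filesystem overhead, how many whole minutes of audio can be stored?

127 minutes

Uncompressed byte rate = 37,800 × 2 × 2 = 151,200 bytes/s.
After 2.2:1 compression, effective rate ≈ 68727.27 bytes/s.
Capacity = 500 × 1,048,576 = 524,288,000 bytes.
524,288,000 / effective rate ≈ 7628.53 s → 127 minutes.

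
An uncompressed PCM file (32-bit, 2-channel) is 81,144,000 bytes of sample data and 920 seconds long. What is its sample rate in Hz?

11,025 Hz

Bytes = sample_rate × seconds × bytes_per_sample × channels.
sample_rate = 81,144,000 / (920 × 4 × 2) = 81,144,000 / 7,360 = 11,025 Hz.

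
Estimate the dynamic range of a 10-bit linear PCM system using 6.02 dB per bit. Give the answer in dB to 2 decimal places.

10 × 6.02 = 60.20 dB.

60.20 dB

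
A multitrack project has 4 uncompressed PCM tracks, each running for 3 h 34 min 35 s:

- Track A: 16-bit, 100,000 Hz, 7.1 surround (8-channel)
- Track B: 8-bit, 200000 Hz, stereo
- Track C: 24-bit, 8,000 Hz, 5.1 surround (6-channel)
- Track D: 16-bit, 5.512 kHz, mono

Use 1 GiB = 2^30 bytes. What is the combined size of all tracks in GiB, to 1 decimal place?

3 h 34 min 35 s = 12,875 s.
Track A: 100,000 × 12,875 × 2 × 8 = 20,600,000,000 bytes.
Track B: 200,000 × 12,875 × 1 × 2 = 5,150,000,000 bytes.
Track C: 8,000 × 12,875 × 3 × 6 = 1,854,000,000 bytes.
Track D: 5,512 × 12,875 × 2 × 1 = 141,934,000 bytes.
Total = 27,745,934,000 bytes = 25.8 GiB.

25.8 GiB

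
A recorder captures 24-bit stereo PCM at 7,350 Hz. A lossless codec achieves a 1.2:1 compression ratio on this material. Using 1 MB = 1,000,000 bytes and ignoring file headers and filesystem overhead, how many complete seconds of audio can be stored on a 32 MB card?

Uncompressed byte rate = 7,350 × 3 × 2 = 44,100 bytes/s.
After 1.2:1 compression, effective rate ≈ 36750 bytes/s.
Capacity = 32 × 1,000,000 = 32,000,000 bytes.
32,000,000 / effective rate ≈ 870.75 s → 870 seconds.

870 seconds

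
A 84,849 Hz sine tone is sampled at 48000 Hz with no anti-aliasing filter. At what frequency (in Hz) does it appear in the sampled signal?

11,151 Hz

Nyquist = 48,000/2 = 24,000 Hz; 84,849 Hz exceeds it.
Alias = |84,849 − 2×48,000| = |84,849 − 96,000| = 11,151 Hz.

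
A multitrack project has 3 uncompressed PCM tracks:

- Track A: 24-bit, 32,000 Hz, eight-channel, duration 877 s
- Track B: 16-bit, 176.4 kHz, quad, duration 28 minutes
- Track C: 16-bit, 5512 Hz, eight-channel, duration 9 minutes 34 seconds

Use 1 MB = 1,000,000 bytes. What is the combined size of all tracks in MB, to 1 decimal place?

Track A: 32,000 × 877 × 3 × 8 = 673,536,000 bytes.
Track B: 28 minutes = 1,680 s; 176,400 × 1,680 × 2 × 4 = 2,370,816,000 bytes.
Track C: 9 minutes 34 seconds = 574 s; 5,512 × 574 × 2 × 8 = 50,622,208 bytes.
Total = 3,094,974,208 bytes = 3095.0 MB.

3095.0 MB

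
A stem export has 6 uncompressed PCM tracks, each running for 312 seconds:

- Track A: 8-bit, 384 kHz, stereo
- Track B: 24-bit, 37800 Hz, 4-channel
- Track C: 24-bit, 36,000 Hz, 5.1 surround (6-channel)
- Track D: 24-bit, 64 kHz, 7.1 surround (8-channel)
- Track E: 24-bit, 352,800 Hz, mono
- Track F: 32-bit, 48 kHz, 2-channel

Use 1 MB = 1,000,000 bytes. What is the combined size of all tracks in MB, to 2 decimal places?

Track A: 384,000 × 312 × 1 × 2 = 239,616,000 bytes.
Track B: 37,800 × 312 × 3 × 4 = 141,523,200 bytes.
Track C: 36,000 × 312 × 3 × 6 = 202,176,000 bytes.
Track D: 64,000 × 312 × 3 × 8 = 479,232,000 bytes.
Track E: 352,800 × 312 × 3 × 1 = 330,220,800 bytes.
Track F: 48,000 × 312 × 4 × 2 = 119,808,000 bytes.
Total = 1,512,576,000 bytes = 1512.58 MB.

1512.58 MB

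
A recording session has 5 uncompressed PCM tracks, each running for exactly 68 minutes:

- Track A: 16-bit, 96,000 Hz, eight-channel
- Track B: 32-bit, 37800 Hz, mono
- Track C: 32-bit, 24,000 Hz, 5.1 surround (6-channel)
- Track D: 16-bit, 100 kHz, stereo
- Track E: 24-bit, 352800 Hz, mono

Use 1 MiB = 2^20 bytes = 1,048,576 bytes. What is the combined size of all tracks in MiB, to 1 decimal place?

exactly 68 minutes = 4,080 s.
Track A: 96,000 × 4,080 × 2 × 8 = 6,266,880,000 bytes.
Track B: 37,800 × 4,080 × 4 × 1 = 616,896,000 bytes.
Track C: 24,000 × 4,080 × 4 × 6 = 2,350,080,000 bytes.
Track D: 100,000 × 4,080 × 2 × 2 = 1,632,000,000 bytes.
Track E: 352,800 × 4,080 × 3 × 1 = 4,318,272,000 bytes.
Total = 15,184,128,000 bytes = 14480.7 MiB.

14480.7 MiB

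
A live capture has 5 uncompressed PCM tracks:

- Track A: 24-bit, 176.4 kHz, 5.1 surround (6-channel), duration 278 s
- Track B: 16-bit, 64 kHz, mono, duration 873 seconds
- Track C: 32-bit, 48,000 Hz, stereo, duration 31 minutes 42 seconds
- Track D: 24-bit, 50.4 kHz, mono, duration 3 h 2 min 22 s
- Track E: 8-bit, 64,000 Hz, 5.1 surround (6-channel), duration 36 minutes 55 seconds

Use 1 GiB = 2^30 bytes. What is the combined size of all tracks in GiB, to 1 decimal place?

Track A: 176,400 × 278 × 3 × 6 = 882,705,600 bytes.
Track B: 64,000 × 873 × 2 × 1 = 111,744,000 bytes.
Track C: 31 minutes 42 seconds = 1,902 s; 48,000 × 1,902 × 4 × 2 = 730,368,000 bytes.
Track D: 3 h 2 min 22 s = 10,942 s; 50,400 × 10,942 × 3 × 1 = 1,654,430,400 bytes.
Track E: 36 minutes 55 seconds = 2,215 s; 64,000 × 2,215 × 1 × 6 = 850,560,000 bytes.
Total = 4,229,808,000 bytes = 3.9 GiB.

3.9 GiB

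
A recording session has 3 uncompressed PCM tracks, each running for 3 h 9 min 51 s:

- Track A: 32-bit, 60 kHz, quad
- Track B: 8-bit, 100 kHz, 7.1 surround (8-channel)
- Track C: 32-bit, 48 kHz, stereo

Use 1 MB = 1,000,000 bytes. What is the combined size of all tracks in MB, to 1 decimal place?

3 h 9 min 51 s = 11,391 s.
Track A: 60,000 × 11,391 × 4 × 4 = 10,935,360,000 bytes.
Track B: 100,000 × 11,391 × 1 × 8 = 9,112,800,000 bytes.
Track C: 48,000 × 11,391 × 4 × 2 = 4,374,144,000 bytes.
Total = 24,422,304,000 bytes = 24422.3 MB.

24422.3 MB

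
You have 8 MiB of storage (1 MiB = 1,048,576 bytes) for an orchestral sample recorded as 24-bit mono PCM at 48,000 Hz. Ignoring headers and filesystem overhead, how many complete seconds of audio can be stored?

Uncompressed byte rate = 48,000 × 3 × 1 = 144,000 bytes/s.
Capacity = 8 × 1,048,576 = 8,388,608 bytes.
8,388,608 / 144,000 ≈ 58.25 s → 58 seconds.

58 seconds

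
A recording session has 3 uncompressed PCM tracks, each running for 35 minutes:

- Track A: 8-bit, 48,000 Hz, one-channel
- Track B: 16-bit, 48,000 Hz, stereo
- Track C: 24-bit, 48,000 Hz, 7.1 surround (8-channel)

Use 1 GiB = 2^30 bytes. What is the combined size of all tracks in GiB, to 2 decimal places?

35 minutes = 2,100 s.
Track A: 48,000 × 2,100 × 1 × 1 = 100,800,000 bytes.
Track B: 48,000 × 2,100 × 2 × 2 = 403,200,000 bytes.
Track C: 48,000 × 2,100 × 3 × 8 = 2,419,200,000 bytes.
Total = 2,923,200,000 bytes = 2.72 GiB.

2.72 GiB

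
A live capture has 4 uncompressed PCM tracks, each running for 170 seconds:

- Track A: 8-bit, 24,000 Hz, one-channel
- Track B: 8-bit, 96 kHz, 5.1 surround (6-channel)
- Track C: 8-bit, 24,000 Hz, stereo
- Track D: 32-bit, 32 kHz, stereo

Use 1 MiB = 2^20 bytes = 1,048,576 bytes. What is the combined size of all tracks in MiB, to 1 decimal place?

Track A: 24,000 × 170 × 1 × 1 = 4,080,000 bytes.
Track B: 96,000 × 170 × 1 × 6 = 97,920,000 bytes.
Track C: 24,000 × 170 × 1 × 2 = 8,160,000 bytes.
Track D: 32,000 × 170 × 4 × 2 = 43,520,000 bytes.
Total = 153,680,000 bytes = 146.6 MiB.

146.6 MiB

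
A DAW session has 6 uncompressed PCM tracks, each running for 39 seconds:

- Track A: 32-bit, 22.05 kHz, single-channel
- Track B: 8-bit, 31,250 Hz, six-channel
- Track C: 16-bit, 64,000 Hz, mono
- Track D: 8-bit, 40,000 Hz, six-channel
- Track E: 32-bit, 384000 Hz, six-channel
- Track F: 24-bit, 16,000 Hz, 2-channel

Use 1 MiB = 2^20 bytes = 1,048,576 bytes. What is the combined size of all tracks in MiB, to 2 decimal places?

370.29 MiB

Track A: 22,050 × 39 × 4 × 1 = 3,439,800 bytes.
Track B: 31,250 × 39 × 1 × 6 = 7,312,500 bytes.
Track C: 64,000 × 39 × 2 × 1 = 4,992,000 bytes.
Track D: 40,000 × 39 × 1 × 6 = 9,360,000 bytes.
Track E: 384,000 × 39 × 4 × 6 = 359,424,000 bytes.
Track F: 16,000 × 39 × 3 × 2 = 3,744,000 bytes.
Total = 388,272,300 bytes = 370.29 MiB.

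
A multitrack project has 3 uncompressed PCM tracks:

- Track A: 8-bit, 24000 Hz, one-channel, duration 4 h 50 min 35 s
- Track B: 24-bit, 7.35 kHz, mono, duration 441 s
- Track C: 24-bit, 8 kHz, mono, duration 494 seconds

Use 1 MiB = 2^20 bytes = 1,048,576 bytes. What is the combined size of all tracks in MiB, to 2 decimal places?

419.64 MiB

Track A: 4 h 50 min 35 s = 17,435 s; 24,000 × 17,435 × 1 × 1 = 418,440,000 bytes.
Track B: 7,350 × 441 × 3 × 1 = 9,724,050 bytes.
Track C: 8,000 × 494 × 3 × 1 = 11,856,000 bytes.
Total = 440,020,050 bytes = 419.64 MiB.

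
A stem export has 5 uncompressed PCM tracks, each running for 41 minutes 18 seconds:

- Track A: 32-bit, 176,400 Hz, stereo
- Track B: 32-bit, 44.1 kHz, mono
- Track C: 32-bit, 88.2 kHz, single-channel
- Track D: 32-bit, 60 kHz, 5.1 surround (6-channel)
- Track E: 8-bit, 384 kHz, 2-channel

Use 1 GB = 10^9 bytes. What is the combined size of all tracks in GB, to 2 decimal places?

10.28 GB

41 minutes 18 seconds = 2,478 s.
Track A: 176,400 × 2,478 × 4 × 2 = 3,496,953,600 bytes.
Track B: 44,100 × 2,478 × 4 × 1 = 437,119,200 bytes.
Track C: 88,200 × 2,478 × 4 × 1 = 874,238,400 bytes.
Track D: 60,000 × 2,478 × 4 × 6 = 3,568,320,000 bytes.
Track E: 384,000 × 2,478 × 1 × 2 = 1,903,104,000 bytes.
Total = 10,279,735,200 bytes = 10.28 GB.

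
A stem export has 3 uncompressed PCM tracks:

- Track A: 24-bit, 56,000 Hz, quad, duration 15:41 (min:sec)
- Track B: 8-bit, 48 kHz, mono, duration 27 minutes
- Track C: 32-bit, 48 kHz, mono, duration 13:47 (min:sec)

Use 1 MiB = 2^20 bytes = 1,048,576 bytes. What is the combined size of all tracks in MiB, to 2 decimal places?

828.64 MiB

Track A: 15:41 (min:sec) = 941 s; 56,000 × 941 × 3 × 4 = 632,352,000 bytes.
Track B: 27 minutes = 1,620 s; 48,000 × 1,620 × 1 × 1 = 77,760,000 bytes.
Track C: 13:47 (min:sec) = 827 s; 48,000 × 827 × 4 × 1 = 158,784,000 bytes.
Total = 868,896,000 bytes = 828.64 MiB.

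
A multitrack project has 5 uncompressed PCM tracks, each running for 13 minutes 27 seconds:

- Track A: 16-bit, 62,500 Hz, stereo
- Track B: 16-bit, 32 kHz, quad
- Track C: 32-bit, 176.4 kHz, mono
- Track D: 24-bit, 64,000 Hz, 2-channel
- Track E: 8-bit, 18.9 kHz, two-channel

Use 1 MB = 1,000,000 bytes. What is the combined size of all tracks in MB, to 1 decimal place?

13 minutes 27 seconds = 807 s.
Track A: 62,500 × 807 × 2 × 2 = 201,750,000 bytes.
Track B: 32,000 × 807 × 2 × 4 = 206,592,000 bytes.
Track C: 176,400 × 807 × 4 × 1 = 569,419,200 bytes.
Track D: 64,000 × 807 × 3 × 2 = 309,888,000 bytes.
Track E: 18,900 × 807 × 1 × 2 = 30,504,600 bytes.
Total = 1,318,153,800 bytes = 1318.2 MB.

1318.2 MB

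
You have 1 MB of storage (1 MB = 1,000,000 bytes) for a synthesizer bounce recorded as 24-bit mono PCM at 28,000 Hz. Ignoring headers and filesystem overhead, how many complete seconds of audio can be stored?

Uncompressed byte rate = 28,000 × 3 × 1 = 84,000 bytes/s.
Capacity = 1 × 1,000,000 = 1,000,000 bytes.
1,000,000 / 84,000 ≈ 11.9 s → 11 seconds.

11 seconds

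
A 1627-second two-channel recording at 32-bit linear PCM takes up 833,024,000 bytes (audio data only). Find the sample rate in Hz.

Bytes = sample_rate × seconds × bytes_per_sample × channels.
sample_rate = 833,024,000 / (1,627 × 4 × 2) = 833,024,000 / 13,016 = 64,000 Hz.

64,000 Hz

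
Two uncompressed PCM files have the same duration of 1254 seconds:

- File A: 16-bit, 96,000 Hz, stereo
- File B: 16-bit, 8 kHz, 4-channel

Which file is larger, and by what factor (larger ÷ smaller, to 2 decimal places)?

File A, by a factor of 6.00

File A: 96,000 × 2 × 2 = 384,000 bytes/s.
File B: 8,000 × 2 × 4 = 64,000 bytes/s.
File A is larger; ratio = 481,536,000 / 80,256,000 = 6.00.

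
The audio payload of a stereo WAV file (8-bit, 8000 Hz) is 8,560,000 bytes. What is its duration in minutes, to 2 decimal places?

8.92 minutes

Byte rate = 8,000 × 1 × 2 = 16,000 bytes/s.
Duration = 8,560,000 / 16,000 = 535 s.
535 s / 60 = 8.92 minutes.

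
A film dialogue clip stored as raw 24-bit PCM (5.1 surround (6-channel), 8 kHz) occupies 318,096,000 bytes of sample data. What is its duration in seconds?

Byte rate = 8,000 × 3 × 6 = 144,000 bytes/s.
Duration = 318,096,000 / 144,000 = 2,209 s.

2,209 seconds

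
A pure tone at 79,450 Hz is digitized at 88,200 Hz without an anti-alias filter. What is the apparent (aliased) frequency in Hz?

8,750 Hz

Nyquist = 88,200/2 = 44,100 Hz; 79,450 Hz exceeds it.
Alias = |79,450 − 1×88,200| = |79,450 − 88,200| = 8,750 Hz.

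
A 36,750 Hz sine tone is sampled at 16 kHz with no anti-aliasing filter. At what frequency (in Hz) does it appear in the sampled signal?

4,750 Hz

Nyquist = 16,000/2 = 8,000 Hz; 36,750 Hz exceeds it.
Alias = |36,750 − 2×16,000| = |36,750 − 32,000| = 4,750 Hz.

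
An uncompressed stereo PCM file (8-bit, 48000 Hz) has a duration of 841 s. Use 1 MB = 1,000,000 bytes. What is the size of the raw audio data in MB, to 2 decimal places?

80.74 MB

Bytes = 48,000 samples/s × 841 s × 1 bytes/sample × 2 ch = 80,736,000 bytes.
80,736,000 / 1,000,000 = 80.74 MB.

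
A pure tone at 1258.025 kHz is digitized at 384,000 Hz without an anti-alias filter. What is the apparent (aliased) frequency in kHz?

106.025 kHz

Nyquist = 384,000/2 = 192,000 Hz; 1,258,025 Hz exceeds it.
Alias = |1,258,025 − 3×384,000| = |1,258,025 − 1,152,000| = 106,025 Hz = 106.025 kHz.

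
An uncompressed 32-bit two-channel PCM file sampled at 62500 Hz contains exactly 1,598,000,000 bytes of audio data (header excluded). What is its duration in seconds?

3,196 seconds

Byte rate = 62,500 × 4 × 2 = 500,000 bytes/s.
Duration = 1,598,000,000 / 500,000 = 3,196 s.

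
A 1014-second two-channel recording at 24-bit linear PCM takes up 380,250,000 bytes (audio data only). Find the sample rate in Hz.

Bytes = sample_rate × seconds × bytes_per_sample × channels.
sample_rate = 380,250,000 / (1,014 × 3 × 2) = 380,250,000 / 6,084 = 62,500 Hz.

62,500 Hz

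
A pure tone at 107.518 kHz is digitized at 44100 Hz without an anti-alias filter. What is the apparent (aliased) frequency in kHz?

Nyquist = 44,100/2 = 22,050 Hz; 107,518 Hz exceeds it.
Alias = |107,518 − 2×44,100| = |107,518 − 88,200| = 19,318 Hz = 19.318 kHz.

19.318 kHz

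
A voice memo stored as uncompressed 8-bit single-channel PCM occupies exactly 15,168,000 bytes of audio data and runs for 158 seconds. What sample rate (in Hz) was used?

96,000 Hz

Bytes = sample_rate × seconds × bytes_per_sample × channels.
sample_rate = 15,168,000 / (158 × 1 × 1) = 15,168,000 / 158 = 96,000 Hz.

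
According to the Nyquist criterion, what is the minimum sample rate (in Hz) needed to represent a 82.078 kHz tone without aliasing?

Minimum sample rate = 2 × 82,078 Hz = 164,156 Hz.

164,156 Hz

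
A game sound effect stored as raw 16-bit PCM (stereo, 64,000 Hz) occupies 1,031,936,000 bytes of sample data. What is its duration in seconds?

4,031 seconds

Byte rate = 64,000 × 2 × 2 = 256,000 bytes/s.
Duration = 1,031,936,000 / 256,000 = 4,031 s.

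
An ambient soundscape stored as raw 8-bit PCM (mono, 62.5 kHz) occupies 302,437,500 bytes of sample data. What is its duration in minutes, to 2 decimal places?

80.65 minutes

Byte rate = 62,500 × 1 × 1 = 62,500 bytes/s.
Duration = 302,437,500 / 62,500 = 4,839 s.
4,839 s / 60 = 80.65 minutes.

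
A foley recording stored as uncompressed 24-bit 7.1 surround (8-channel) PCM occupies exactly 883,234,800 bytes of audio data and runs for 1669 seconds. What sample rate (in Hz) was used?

Bytes = sample_rate × seconds × bytes_per_sample × channels.
sample_rate = 883,234,800 / (1,669 × 3 × 8) = 883,234,800 / 40,056 = 22,050 Hz.

22,050 Hz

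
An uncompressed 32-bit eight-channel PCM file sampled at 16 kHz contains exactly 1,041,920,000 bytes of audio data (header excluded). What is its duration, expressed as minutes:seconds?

33:55

Byte rate = 16,000 × 4 × 8 = 512,000 bytes/s.
Duration = 1,041,920,000 / 512,000 = 2,035 s.
2,035 s = 33:55.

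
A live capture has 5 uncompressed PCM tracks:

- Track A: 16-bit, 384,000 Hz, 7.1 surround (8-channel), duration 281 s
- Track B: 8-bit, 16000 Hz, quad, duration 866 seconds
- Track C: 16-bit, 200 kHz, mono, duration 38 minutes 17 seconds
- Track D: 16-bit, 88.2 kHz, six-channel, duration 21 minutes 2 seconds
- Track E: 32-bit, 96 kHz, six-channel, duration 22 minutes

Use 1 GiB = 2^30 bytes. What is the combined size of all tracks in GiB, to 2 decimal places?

Track A: 384,000 × 281 × 2 × 8 = 1,726,464,000 bytes.
Track B: 16,000 × 866 × 1 × 4 = 55,424,000 bytes.
Track C: 38 minutes 17 seconds = 2,297 s; 200,000 × 2,297 × 2 × 1 = 918,800,000 bytes.
Track D: 21 minutes 2 seconds = 1,262 s; 88,200 × 1,262 × 2 × 6 = 1,335,700,800 bytes.
Track E: 22 minutes = 1,320 s; 96,000 × 1,320 × 4 × 6 = 3,041,280,000 bytes.
Total = 7,077,668,800 bytes = 6.59 GiB.

6.59 GiB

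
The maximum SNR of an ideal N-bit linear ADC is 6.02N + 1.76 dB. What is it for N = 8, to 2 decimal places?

6.02 × 8 + 1.76 = 49.92 dB.

49.92 dB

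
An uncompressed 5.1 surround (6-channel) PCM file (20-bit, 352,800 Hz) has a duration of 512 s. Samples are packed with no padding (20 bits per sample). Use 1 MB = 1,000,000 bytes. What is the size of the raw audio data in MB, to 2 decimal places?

2709.50 MB

Bits = 352,800 × 512 × 20 × 6 = 21,676,032,000 bits = 2,709,504,000 bytes.
2,709,504,000 / 1,000,000 = 2709.50 MB.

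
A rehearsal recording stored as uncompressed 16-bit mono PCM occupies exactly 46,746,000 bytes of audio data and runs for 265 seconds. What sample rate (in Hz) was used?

Bytes = sample_rate × seconds × bytes_per_sample × channels.
sample_rate = 46,746,000 / (265 × 2 × 1) = 46,746,000 / 530 = 88,200 Hz.

88,200 Hz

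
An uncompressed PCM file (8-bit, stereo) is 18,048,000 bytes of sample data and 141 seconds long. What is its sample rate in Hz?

64,000 Hz

Bytes = sample_rate × seconds × bytes_per_sample × channels.
sample_rate = 18,048,000 / (141 × 1 × 2) = 18,048,000 / 282 = 64,000 Hz.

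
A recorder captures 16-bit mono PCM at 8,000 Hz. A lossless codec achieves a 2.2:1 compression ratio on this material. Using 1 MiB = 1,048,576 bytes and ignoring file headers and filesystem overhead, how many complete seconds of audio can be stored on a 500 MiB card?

Uncompressed byte rate = 8,000 × 2 × 1 = 16,000 bytes/s.
After 2.2:1 compression, effective rate ≈ 7272.73 bytes/s.
Capacity = 500 × 1,048,576 = 524,288,000 bytes.
524,288,000 / effective rate ≈ 72089.6 s → 72,089 seconds.

72,089 seconds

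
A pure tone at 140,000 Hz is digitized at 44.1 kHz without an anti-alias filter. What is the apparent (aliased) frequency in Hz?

Nyquist = 44,100/2 = 22,050 Hz; 140,000 Hz exceeds it.
Alias = |140,000 − 3×44,100| = |140,000 − 132,300| = 7,700 Hz.

7,700 Hz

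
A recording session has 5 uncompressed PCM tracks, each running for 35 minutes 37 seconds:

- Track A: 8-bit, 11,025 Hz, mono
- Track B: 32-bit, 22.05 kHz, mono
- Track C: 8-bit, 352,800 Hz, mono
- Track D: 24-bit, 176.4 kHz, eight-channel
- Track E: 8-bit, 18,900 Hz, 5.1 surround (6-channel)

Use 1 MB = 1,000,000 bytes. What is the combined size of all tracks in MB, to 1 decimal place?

10255.5 MB

35 minutes 37 seconds = 2,137 s.
Track A: 11,025 × 2,137 × 1 × 1 = 23,560,425 bytes.
Track B: 22,050 × 2,137 × 4 × 1 = 188,483,400 bytes.
Track C: 352,800 × 2,137 × 1 × 1 = 753,933,600 bytes.
Track D: 176,400 × 2,137 × 3 × 8 = 9,047,203,200 bytes.
Track E: 18,900 × 2,137 × 1 × 6 = 242,335,800 bytes.
Total = 10,255,516,425 bytes = 10255.5 MB.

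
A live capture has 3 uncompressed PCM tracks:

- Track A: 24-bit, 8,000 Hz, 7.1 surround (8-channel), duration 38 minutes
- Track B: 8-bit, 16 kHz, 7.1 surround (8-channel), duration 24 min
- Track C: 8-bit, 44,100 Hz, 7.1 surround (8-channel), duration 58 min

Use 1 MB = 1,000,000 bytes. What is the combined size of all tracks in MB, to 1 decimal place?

1849.8 MB

Track A: 38 minutes = 2,280 s; 8,000 × 2,280 × 3 × 8 = 437,760,000 bytes.
Track B: 24 min = 1,440 s; 16,000 × 1,440 × 1 × 8 = 184,320,000 bytes.
Track C: 58 min = 3,480 s; 44,100 × 3,480 × 1 × 8 = 1,227,744,000 bytes.
Total = 1,849,824,000 bytes = 1849.8 MB.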